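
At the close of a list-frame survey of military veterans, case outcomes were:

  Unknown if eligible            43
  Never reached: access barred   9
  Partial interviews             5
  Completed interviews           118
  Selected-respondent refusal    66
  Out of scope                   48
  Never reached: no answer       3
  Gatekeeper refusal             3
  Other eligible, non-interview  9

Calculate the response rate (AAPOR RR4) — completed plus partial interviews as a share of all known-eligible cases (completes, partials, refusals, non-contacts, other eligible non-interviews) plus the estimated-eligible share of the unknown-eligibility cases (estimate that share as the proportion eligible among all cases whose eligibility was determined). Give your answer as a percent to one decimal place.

Refusal or break-off = 3 + 66 = 69
Never reached = 3 + 9 = 12
Top: 118 + 5 = 123
Known eligible: 118 + 5 + 69 + 12 + 9 = 213
e = 213 / (213 + 48) = 213 / 261 = 0.8161
e × U: 0.8161 × 43 = 35.09
Base: 213 + 35.09 = 248.09
RR4 = 123 / 248.09 = 0.4958

49.6%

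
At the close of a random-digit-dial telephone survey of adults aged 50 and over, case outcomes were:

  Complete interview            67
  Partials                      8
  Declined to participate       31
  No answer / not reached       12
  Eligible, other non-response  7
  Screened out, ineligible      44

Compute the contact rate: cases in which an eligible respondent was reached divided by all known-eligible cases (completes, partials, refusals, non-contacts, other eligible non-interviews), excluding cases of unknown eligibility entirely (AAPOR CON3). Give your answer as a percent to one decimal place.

Numerator: 67 + 8 + 31 + 7 = 113
Base: 67 + 8 + 31 + 12 + 7 = 125
CON3 = 113 / 125 = 0.9040

90.4%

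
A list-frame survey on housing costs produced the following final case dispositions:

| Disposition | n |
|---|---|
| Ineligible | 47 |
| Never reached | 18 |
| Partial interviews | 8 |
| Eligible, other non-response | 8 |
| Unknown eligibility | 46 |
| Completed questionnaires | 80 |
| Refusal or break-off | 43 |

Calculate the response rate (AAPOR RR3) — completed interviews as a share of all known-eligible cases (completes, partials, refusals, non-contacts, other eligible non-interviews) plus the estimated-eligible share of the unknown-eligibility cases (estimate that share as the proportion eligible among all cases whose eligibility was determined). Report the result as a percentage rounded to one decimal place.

Numerator → 80
Determined eligible → 80 + 8 + 43 + 18 + 8 = 157
e = 157 / (157 + 47) = 157 / 204 = 0.7696
Estimated eligible among unknowns → 0.7696 × 46 = 35.40
Denominator → 157 + 35.40 = 192.40
RR3 = 80 / 192.40 = 0.4158

41.6%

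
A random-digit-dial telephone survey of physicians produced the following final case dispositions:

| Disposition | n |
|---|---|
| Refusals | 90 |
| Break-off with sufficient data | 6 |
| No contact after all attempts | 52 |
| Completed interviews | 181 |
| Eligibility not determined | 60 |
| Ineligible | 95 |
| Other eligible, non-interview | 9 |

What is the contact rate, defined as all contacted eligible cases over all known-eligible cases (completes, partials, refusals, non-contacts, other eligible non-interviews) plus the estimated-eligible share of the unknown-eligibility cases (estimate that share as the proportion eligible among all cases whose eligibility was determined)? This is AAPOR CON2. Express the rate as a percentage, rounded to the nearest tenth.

74.3%

Numerator = 181 + 6 + 90 + 9 = 286
Determined eligible = 181 + 6 + 90 + 52 + 9 = 338
e = 338 / (338 + 95) = 338 / 433 = 0.7806
Estimated eligible among unknowns = 0.7806 × 60 = 46.84
Denominator = 338 + 46.84 = 384.84
CON2 = 286 / 384.84 = 0.7432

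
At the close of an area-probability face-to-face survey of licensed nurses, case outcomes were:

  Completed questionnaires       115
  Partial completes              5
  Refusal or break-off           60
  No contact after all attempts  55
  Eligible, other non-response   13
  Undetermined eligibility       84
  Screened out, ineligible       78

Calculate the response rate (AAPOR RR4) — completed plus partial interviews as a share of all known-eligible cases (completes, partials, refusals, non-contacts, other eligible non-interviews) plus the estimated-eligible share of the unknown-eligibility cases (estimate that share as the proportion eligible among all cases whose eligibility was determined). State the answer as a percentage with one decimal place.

38.5%

Num = 115 + 5 = 120
Eligible (known) = 115 + 5 + 60 + 55 + 13 = 248
e = 248 / (248 + 78) = 248 / 326 = 0.7607
Estimated eligible among unknowns = 0.7607 × 84 = 63.90
Denom = 248 + 63.90 = 311.90
RR4 = 120 / 311.90 = 0.3847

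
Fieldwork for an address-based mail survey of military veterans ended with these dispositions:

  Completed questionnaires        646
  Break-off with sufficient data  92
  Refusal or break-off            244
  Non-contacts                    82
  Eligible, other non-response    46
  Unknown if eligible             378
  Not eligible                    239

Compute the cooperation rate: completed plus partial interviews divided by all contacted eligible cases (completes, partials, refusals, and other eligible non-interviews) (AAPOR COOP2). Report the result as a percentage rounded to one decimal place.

71.8%

Numerator: 646 + 92 = 738
Denominator: 646 + 92 + 244 + 46 = 1028
COOP2 = 738 / 1028 = 0.7179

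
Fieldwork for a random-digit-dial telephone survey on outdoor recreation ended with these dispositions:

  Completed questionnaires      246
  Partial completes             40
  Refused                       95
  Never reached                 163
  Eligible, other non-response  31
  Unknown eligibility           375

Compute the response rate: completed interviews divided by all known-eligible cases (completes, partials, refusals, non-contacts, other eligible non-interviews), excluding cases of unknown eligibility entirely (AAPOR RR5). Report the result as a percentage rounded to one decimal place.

42.8%

Numerator: 246
Denominator: 246 + 40 + 95 + 163 + 31 = 575
RR5 = 246 / 575 = 0.4278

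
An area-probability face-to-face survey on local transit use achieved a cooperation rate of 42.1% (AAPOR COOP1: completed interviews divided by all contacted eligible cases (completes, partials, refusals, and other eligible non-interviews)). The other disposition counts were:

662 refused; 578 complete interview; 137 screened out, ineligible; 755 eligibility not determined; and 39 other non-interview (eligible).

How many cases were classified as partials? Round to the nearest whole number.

COOP1 = 578 / D = 0.421
D = 578 / 0.421 = 1372.9
Other denominator terms total 1279
partials = 1372.9 − 1279 ≈ 94

94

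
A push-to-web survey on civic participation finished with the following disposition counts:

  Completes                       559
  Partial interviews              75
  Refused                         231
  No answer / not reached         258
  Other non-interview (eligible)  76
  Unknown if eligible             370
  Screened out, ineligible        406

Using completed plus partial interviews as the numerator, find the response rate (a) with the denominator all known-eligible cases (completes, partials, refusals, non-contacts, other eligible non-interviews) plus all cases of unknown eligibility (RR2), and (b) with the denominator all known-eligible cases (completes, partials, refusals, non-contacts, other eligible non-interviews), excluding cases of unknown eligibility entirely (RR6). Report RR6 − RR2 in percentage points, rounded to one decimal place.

12.5

Num: 559 + 75 = 634
Denom: 559 + 75 + 231 + 258 + 76 + 370 = 1569
RR2 = 634 / 1569 = 0.4041
Denom: 559 + 75 + 231 + 258 + 76 = 1199
RR6 = 634 / 1199 = 0.5288
Difference = 52.88 − 40.41 = 12.47 percentage points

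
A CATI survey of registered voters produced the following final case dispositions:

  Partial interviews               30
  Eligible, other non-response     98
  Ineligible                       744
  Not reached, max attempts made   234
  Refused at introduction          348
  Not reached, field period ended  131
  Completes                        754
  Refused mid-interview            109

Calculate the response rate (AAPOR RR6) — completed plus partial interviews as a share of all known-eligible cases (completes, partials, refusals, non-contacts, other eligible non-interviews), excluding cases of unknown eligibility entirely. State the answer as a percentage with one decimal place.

46.0%

Refused = 348 + 109 = 457
Non-contacts = 131 + 234 = 365
Numerator: 754 + 30 = 784
Denominator: 754 + 30 + 457 + 365 + 98 = 1704
RR6 = 784 / 1704 = 0.4601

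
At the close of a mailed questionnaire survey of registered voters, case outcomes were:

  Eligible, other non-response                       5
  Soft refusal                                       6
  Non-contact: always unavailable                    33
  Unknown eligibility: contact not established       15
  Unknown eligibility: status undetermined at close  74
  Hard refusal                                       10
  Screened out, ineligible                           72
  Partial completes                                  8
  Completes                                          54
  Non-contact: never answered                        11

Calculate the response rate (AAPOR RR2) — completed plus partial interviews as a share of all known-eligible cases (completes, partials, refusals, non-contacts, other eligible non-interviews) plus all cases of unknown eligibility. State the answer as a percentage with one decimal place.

28.7%

Declined to participate = 10 + 6 = 16
No contact after all attempts = 11 + 33 = 44
Eligibility not determined = 15 + 74 = 89
Numerator → 54 + 8 = 62
Base → 54 + 8 + 16 + 44 + 5 + 89 = 216
RR2 = 62 / 216 = 0.2870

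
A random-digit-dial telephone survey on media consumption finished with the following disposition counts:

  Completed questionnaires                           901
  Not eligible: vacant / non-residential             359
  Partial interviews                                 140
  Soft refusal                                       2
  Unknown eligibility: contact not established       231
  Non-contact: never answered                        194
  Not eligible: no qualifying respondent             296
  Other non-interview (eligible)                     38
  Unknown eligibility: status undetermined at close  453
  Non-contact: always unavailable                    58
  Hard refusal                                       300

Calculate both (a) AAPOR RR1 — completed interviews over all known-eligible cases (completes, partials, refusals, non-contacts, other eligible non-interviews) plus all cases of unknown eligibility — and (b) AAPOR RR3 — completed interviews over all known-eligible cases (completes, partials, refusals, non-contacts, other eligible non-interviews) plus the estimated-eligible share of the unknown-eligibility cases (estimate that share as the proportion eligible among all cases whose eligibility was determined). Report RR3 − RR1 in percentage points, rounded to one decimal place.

Declined to participate = 300 + 2 = 302
Non-contacts = 194 + 58 = 252
Unknown if eligible = 231 + 453 = 684
Screened out, ineligible = 296 + 359 = 655
Top: 901
Denominator: 901 + 140 + 302 + 252 + 38 + 684 = 2317
RR1 = 901 / 2317 = 0.3889
Eligible (known): 901 + 140 + 302 + 252 + 38 = 1633
e = 1633 / (1633 + 655) = 1633 / 2288 = 0.7137
Eligible share of unknowns: 0.7137 × 684 = 488.17
Denominator: 1633 + 488.17 = 2121.17
RR3 = 901 / 2121.17 = 0.4248
Difference = 42.48 − 38.89 = 3.59 percentage points

3.6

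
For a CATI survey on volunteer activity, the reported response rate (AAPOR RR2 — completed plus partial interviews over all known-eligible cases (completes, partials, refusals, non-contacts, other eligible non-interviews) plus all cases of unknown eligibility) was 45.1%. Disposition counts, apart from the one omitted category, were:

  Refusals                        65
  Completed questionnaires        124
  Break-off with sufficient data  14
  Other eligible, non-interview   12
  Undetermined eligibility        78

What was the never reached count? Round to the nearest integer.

Numerator = 124 + 14 = 138
RR2 = 138 / D = 0.451
D = 138 / 0.451 = 306.0
Remaining denominator categories sum to 293
never reached = 306.0 − 293 ≈ 13

13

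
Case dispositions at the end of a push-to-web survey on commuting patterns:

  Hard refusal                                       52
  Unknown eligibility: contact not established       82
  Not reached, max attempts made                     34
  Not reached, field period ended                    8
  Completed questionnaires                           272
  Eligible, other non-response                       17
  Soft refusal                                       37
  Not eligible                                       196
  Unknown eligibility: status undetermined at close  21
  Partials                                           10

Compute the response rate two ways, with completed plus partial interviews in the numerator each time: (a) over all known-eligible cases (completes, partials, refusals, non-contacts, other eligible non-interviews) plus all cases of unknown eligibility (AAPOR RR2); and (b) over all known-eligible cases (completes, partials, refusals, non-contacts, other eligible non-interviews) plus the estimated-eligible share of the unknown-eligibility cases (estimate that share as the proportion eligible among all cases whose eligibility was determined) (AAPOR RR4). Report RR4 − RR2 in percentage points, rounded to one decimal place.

Declined to participate = 52 + 37 = 89
Never reached = 8 + 34 = 42
Unknown if eligible = 82 + 21 = 103
Numerator: 272 + 10 = 282
Denominator: 272 + 10 + 89 + 42 + 17 + 103 = 533
RR2 = 282 / 533 = 0.5291
Determined eligible: 272 + 10 + 89 + 42 + 17 = 430
e = 430 / (430 + 196) = 430 / 626 = 0.6869
Estimated eligible among unknowns: 0.6869 × 103 = 70.75
Denominator: 430 + 70.75 = 500.75
RR4 = 282 / 500.75 = 0.5632
Difference = 56.32 − 52.91 = 3.41 percentage points

3.4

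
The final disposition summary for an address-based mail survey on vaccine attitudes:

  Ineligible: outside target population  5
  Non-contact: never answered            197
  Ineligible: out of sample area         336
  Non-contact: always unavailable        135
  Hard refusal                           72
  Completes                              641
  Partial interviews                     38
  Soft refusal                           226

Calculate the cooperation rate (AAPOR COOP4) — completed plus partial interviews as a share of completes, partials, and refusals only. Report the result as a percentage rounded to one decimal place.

69.5%

Refusal or break-off = 72 + 226 = 298
No contact after all attempts = 197 + 135 = 332
Out of scope = 5 + 336 = 341
Num → 641 + 38 = 679
Base → 641 + 38 + 298 = 977
COOP4 = 679 / 977 = 0.6950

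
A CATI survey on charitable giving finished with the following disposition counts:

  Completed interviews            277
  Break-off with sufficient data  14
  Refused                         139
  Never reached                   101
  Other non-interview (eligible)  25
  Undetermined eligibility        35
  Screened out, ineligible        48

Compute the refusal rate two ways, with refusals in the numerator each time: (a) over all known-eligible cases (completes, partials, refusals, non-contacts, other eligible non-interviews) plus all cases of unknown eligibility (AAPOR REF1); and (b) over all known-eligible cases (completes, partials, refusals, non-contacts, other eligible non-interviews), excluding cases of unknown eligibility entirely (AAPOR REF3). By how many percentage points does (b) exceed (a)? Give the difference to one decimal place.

1.5

Numerator = 139
Denominator = 277 + 14 + 139 + 101 + 25 + 35 = 591
REF1 = 139 / 591 = 0.2352
Denominator = 277 + 14 + 139 + 101 + 25 = 556
REF3 = 139 / 556 = 0.2500
Difference = 25.00 − 23.52 = 1.48 percentage points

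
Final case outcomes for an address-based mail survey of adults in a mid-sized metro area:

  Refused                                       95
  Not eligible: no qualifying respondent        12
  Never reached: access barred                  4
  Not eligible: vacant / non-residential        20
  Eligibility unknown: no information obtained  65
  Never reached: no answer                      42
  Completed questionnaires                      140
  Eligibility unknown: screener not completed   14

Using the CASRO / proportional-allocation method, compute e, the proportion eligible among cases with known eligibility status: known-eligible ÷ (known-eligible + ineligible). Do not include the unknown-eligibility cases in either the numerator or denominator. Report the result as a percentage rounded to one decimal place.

89.8%

No contact after all attempts = 42 + 4 = 46
Eligibility not determined = 14 + 65 = 79
Screened out, ineligible = 12 + 20 = 32
Known eligible = 140 + 95 + 46 = 281
e = 281 / (281 + 32) = 281 / 313 = 0.8978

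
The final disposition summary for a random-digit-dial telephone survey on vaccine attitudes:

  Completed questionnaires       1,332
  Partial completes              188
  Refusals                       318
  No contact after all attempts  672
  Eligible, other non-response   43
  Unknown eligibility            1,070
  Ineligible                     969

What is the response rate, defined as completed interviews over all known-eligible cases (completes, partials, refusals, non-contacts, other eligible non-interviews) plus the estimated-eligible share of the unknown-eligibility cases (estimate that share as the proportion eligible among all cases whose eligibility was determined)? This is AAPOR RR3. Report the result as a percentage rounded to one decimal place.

Numerator → 1332
Determined eligible → 1332 + 188 + 318 + 672 + 43 = 2553
e = 2553 / (2553 + 969) = 2553 / 3522 = 0.7249
Estimated eligible among unknowns → 0.7249 × 1070 = 775.64
Denom → 2553 + 775.64 = 3328.64
RR3 = 1332 / 3328.64 = 0.4002

40.0%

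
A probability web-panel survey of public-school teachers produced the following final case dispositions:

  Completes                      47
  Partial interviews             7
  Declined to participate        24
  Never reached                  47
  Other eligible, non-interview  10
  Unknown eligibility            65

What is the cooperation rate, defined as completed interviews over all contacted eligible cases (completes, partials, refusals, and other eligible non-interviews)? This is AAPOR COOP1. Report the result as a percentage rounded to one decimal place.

Num = 47
Denominator = 47 + 7 + 24 + 10 = 88
COOP1 = 47 / 88 = 0.5341

53.4%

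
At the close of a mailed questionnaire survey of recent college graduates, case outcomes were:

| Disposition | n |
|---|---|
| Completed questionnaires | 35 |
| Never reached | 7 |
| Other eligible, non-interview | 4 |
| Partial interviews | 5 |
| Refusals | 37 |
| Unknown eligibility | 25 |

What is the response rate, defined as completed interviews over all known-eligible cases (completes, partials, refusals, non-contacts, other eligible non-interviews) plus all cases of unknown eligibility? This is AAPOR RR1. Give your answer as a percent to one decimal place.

31.0%

Num = 35
Denominator = 35 + 5 + 37 + 7 + 4 + 25 = 113
RR1 = 35 / 113 = 0.3097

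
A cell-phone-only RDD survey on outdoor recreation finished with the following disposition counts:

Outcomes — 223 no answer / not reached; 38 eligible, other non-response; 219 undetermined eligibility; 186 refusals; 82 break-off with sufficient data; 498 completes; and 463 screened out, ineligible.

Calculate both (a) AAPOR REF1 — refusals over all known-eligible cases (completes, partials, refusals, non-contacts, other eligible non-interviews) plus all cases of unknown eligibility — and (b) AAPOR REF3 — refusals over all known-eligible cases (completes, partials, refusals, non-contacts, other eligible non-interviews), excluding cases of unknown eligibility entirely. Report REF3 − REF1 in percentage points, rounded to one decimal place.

3.2

Num → 186
Denominator → 498 + 82 + 186 + 223 + 38 + 219 = 1246
REF1 = 186 / 1246 = 0.1493
Denominator → 498 + 82 + 186 + 223 + 38 = 1027
REF3 = 186 / 1027 = 0.1811
Difference = 18.11 − 14.93 = 3.18 percentage points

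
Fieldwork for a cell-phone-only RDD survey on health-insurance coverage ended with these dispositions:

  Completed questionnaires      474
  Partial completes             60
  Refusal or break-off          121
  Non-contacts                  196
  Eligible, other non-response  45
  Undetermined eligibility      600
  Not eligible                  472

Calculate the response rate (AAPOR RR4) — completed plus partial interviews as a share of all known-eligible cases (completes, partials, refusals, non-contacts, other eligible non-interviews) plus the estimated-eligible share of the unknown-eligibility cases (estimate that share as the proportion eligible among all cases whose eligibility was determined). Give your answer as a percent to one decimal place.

41.4%

Num: 474 + 60 = 534
Eligible (known): 474 + 60 + 121 + 196 + 45 = 896
e = 896 / (896 + 472) = 896 / 1368 = 0.6550
Eligible share of unknowns: 0.6550 × 600 = 393.00
Denominator: 896 + 393.00 = 1289.00
RR4 = 534 / 1289.00 = 0.4143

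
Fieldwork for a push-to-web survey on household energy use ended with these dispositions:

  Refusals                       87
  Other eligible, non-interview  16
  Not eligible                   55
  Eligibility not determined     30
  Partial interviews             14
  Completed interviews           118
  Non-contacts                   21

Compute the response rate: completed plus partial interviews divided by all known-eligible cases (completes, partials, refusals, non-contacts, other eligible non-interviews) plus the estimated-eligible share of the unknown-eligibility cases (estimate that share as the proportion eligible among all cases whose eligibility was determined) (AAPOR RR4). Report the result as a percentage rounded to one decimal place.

47.0%

Numerator = 118 + 14 = 132
Eligible (known) = 118 + 14 + 87 + 21 + 16 = 256
e = 256 / (256 + 55) = 256 / 311 = 0.8232
Eligible share of unknowns = 0.8232 × 30 = 24.70
Denom = 256 + 24.70 = 280.70
RR4 = 132 / 280.70 = 0.4703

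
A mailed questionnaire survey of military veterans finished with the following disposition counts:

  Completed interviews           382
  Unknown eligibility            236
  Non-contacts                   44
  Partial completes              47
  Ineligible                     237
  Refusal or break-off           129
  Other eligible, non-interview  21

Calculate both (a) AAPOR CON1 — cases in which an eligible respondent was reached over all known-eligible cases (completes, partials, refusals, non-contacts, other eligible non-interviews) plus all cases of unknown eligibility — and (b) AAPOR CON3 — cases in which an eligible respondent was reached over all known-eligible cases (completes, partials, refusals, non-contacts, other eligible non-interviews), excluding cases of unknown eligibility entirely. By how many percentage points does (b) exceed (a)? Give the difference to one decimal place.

Numerator = 382 + 47 + 129 + 21 = 579
Base = 382 + 47 + 129 + 44 + 21 + 236 = 859
CON1 = 579 / 859 = 0.6740
Base = 382 + 47 + 129 + 44 + 21 = 623
CON3 = 579 / 623 = 0.9294
Difference = 92.94 − 67.40 = 25.54 percentage points

25.5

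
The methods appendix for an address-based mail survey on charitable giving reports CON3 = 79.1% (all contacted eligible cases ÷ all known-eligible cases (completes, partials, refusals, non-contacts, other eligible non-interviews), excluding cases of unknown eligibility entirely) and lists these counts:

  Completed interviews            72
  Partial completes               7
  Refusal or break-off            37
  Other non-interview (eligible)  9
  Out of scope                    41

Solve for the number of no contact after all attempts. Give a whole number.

33

Num = 72 + 7 + 37 + 9 = 125
CON3 = 125 / D = 0.791
D = 125 / 0.791 = 158.0
Remaining denominator categories sum to 125
no contact after all attempts = 158.0 − 125 ≈ 33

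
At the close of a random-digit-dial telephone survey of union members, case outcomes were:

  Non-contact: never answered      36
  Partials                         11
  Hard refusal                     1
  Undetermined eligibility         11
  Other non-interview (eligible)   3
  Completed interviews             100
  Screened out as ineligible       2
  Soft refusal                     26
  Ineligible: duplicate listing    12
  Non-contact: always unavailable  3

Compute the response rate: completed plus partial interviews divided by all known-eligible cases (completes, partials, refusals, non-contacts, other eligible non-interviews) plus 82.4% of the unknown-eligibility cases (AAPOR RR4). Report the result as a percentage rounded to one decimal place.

58.7%

Refusals = 1 + 26 = 27
No answer / not reached = 36 + 3 = 39
Out of scope = 2 + 12 = 14
Numerator = 100 + 11 = 111
Eligible (known) = 100 + 11 + 27 + 39 + 3 = 180
Estimated eligible among unknowns = 0.8240 × 11 = 9.06
Denom = 180 + 9.06 = 189.06
RR4 = 111 / 189.06 = 0.5871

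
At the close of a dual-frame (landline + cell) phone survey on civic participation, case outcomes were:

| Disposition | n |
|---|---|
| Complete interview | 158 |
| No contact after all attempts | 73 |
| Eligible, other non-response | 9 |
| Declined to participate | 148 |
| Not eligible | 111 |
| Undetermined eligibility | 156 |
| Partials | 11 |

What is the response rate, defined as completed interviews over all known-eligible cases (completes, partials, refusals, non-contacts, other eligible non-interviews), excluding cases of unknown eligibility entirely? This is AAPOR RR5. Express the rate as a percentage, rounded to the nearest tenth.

Top = 158
Denominator = 158 + 11 + 148 + 73 + 9 = 399
RR5 = 158 / 399 = 0.3960

39.6%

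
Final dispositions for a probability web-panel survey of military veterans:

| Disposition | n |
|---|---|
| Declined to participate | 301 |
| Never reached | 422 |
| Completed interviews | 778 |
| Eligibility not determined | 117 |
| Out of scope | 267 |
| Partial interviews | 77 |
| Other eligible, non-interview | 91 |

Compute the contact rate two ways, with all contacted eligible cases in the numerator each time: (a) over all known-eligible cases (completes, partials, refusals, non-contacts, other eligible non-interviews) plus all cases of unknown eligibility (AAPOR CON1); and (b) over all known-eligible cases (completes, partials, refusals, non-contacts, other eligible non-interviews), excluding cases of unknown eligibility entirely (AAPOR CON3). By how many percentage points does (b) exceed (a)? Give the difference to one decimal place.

Top → 778 + 77 + 301 + 91 = 1247
Base → 778 + 77 + 301 + 422 + 91 + 117 = 1786
CON1 = 1247 / 1786 = 0.6982
Base → 778 + 77 + 301 + 422 + 91 = 1669
CON3 = 1247 / 1669 = 0.7472
Difference = 74.72 − 69.82 = 4.90 percentage points

4.9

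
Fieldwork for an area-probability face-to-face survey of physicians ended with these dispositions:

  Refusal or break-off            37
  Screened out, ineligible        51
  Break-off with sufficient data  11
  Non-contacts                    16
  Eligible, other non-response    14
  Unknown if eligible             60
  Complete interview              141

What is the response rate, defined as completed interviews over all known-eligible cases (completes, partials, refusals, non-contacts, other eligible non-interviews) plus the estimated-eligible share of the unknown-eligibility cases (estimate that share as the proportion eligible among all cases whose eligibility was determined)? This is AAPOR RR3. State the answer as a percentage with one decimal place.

Top = 141
Eligible (known) = 141 + 11 + 37 + 16 + 14 = 219
e = 219 / (219 + 51) = 219 / 270 = 0.8111
Eligible share of unknowns = 0.8111 × 60 = 48.67
Denom = 219 + 48.67 = 267.67
RR3 = 141 / 267.67 = 0.5268

52.7%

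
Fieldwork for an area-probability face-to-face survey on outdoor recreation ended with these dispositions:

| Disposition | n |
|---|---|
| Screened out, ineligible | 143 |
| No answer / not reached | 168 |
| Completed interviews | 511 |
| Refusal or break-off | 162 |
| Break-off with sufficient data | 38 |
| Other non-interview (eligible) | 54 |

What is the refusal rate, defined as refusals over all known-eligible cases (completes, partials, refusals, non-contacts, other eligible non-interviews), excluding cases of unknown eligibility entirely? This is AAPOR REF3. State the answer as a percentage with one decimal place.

17.4%

Num → 162
Denom → 511 + 38 + 162 + 168 + 54 = 933
REF3 = 162 / 933 = 0.1736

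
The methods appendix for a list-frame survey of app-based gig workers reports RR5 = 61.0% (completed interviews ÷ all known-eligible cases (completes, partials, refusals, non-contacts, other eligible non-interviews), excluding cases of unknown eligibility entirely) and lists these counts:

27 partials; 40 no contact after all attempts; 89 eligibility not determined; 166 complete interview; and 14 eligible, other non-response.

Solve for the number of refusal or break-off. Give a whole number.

RR5 = 166 / D = 0.610
D = 166 / 0.610 = 272.1
Other denominator terms total 247
refusal or break-off = 272.1 − 247 ≈ 25

25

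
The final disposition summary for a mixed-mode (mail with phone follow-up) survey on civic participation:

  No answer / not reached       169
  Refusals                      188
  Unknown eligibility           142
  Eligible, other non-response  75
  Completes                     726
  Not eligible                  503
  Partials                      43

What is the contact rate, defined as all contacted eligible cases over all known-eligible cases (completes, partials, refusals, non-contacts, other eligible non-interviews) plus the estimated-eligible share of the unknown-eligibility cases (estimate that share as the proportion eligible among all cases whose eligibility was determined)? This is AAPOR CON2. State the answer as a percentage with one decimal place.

79.3%

Numerator: 726 + 43 + 188 + 75 = 1032
Determined eligible: 726 + 43 + 188 + 169 + 75 = 1201
e = 1201 / (1201 + 503) = 1201 / 1704 = 0.7048
Eligible share of unknowns: 0.7048 × 142 = 100.08
Base: 1201 + 100.08 = 1301.08
CON2 = 1032 / 1301.08 = 0.7932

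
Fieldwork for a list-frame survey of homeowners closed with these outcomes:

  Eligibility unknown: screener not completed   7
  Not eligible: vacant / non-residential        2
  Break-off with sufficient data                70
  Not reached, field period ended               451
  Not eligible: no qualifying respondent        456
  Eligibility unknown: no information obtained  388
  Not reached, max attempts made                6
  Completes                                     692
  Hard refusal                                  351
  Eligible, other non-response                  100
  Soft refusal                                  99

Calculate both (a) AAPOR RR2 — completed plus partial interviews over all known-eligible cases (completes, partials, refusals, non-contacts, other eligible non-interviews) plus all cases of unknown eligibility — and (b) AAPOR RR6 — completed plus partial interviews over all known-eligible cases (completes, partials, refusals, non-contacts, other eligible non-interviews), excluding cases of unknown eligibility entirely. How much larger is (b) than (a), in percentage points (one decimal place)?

7.9

Refusals = 351 + 99 = 450
No contact after all attempts = 451 + 6 = 457
Unknown eligibility = 7 + 388 = 395
Ineligible = 456 + 2 = 458
Numerator = 692 + 70 = 762
Denom = 692 + 70 + 450 + 457 + 100 + 395 = 2164
RR2 = 762 / 2164 = 0.3521
Denom = 692 + 70 + 450 + 457 + 100 = 1769
RR6 = 762 / 1769 = 0.4308
Difference = 43.08 − 35.21 = 7.87 percentage points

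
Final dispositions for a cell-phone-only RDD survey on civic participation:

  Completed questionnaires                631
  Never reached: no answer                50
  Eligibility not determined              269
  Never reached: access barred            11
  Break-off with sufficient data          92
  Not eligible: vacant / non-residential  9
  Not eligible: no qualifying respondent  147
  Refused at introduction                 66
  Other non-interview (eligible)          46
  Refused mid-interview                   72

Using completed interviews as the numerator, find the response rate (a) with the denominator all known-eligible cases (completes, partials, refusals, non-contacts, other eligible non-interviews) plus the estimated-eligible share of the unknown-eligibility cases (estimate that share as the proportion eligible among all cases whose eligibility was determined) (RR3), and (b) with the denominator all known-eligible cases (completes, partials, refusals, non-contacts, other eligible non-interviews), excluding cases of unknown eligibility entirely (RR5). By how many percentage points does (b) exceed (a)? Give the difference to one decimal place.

12.6

Refused = 66 + 72 = 138
No contact after all attempts = 50 + 11 = 61
Out of scope = 147 + 9 = 156
Num: 631
Eligible (known): 631 + 92 + 138 + 61 + 46 = 968
e = 968 / (968 + 156) = 968 / 1124 = 0.8612
Eligible share of unknowns: 0.8612 × 269 = 231.66
Denominator: 968 + 231.66 = 1199.66
RR3 = 631 / 1199.66 = 0.5260
Denominator: 631 + 92 + 138 + 61 + 46 = 968
RR5 = 631 / 968 = 0.6519
Difference = 65.19 − 52.60 = 12.59 percentage points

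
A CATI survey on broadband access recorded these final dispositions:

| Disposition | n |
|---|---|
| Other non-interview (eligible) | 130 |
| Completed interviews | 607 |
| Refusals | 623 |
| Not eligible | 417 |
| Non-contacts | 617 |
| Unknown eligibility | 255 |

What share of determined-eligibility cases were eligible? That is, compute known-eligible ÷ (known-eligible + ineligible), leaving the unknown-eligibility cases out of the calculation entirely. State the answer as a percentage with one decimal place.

82.6%

Known eligible → 607 + 623 + 617 + 130 = 1977
e = 1977 / (1977 + 417) = 1977 / 2394 = 0.8258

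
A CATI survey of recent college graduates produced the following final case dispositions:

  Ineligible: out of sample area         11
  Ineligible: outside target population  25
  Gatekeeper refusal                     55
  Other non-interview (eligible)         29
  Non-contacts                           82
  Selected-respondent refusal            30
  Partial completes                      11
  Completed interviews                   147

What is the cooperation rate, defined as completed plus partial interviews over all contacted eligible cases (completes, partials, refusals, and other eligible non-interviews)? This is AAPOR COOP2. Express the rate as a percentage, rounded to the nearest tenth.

58.1%

Refusal or break-off = 55 + 30 = 85
Not eligible = 25 + 11 = 36
Numerator: 147 + 11 = 158
Denom: 147 + 11 + 85 + 29 = 272
COOP2 = 158 / 272 = 0.5809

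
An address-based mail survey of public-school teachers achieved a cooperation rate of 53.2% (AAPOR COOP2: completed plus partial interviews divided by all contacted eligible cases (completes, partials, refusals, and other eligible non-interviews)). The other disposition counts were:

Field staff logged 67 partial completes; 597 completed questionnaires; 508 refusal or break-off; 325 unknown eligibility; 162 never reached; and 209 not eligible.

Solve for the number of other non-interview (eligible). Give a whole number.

Numerator → 597 + 67 = 664
COOP2 = 664 / D = 0.532
D = 664 / 0.532 = 1248.1
Other denominator terms total 1172
other non-interview (eligible) = 1248.1 − 1172 ≈ 76

76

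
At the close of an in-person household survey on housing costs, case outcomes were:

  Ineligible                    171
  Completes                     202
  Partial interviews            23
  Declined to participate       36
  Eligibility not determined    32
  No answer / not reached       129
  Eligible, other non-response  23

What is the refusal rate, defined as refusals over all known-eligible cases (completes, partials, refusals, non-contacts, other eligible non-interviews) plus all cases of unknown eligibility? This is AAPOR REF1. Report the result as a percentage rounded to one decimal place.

Top → 36
Base → 202 + 23 + 36 + 129 + 23 + 32 = 445
REF1 = 36 / 445 = 0.0809

8.1%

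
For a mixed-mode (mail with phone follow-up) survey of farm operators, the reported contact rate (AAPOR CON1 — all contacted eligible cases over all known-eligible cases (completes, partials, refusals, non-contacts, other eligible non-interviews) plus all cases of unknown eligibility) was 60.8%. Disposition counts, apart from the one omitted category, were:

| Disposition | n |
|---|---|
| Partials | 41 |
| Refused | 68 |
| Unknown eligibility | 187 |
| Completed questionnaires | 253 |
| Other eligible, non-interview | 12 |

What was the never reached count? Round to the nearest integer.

54

Top: 253 + 41 + 68 + 12 = 374
CON1 = 374 / D = 0.608
D = 374 / 0.608 = 615.1
Remaining denominator categories sum to 561
never reached = 615.1 − 561 ≈ 54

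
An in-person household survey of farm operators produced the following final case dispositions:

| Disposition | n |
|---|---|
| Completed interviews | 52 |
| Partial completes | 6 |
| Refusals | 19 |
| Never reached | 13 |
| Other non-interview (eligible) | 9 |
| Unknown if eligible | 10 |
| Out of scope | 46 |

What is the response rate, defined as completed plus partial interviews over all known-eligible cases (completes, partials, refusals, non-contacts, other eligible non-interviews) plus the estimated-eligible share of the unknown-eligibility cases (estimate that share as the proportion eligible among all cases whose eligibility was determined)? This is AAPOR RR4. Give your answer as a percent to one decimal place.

Numerator = 52 + 6 = 58
Determined eligible = 52 + 6 + 19 + 13 + 9 = 99
e = 99 / (99 + 46) = 99 / 145 = 0.6828
Estimated eligible among unknowns = 0.6828 × 10 = 6.83
Base = 99 + 6.83 = 105.83
RR4 = 58 / 105.83 = 0.5480

54.8%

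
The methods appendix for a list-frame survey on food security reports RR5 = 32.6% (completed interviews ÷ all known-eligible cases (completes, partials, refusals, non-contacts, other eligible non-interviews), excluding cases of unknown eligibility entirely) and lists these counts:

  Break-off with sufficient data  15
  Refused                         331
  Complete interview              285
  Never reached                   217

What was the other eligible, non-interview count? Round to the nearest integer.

26

RR5 = 285 / D = 0.326
D = 285 / 0.326 = 874.2
Remaining denominator categories sum to 848
other eligible, non-interview = 874.2 − 848 ≈ 26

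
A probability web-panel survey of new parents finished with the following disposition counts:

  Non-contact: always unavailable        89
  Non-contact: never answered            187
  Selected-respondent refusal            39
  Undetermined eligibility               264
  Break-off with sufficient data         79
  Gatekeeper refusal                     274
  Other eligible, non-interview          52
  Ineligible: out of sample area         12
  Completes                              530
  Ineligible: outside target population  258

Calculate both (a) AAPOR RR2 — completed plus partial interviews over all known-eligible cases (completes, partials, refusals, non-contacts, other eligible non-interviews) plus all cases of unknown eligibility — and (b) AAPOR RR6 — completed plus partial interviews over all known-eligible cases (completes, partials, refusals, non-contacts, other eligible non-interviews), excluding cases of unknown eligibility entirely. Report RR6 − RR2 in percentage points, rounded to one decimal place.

8.5

Refusal or break-off = 274 + 39 = 313
No contact after all attempts = 187 + 89 = 276
Screened out, ineligible = 258 + 12 = 270
Numerator: 530 + 79 = 609
Denominator: 530 + 79 + 313 + 276 + 52 + 264 = 1514
RR2 = 609 / 1514 = 0.4022
Denominator: 530 + 79 + 313 + 276 + 52 = 1250
RR6 = 609 / 1250 = 0.4872
Difference = 48.72 − 40.22 = 8.50 percentage points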